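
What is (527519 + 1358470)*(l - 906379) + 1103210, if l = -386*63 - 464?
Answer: -1756158300019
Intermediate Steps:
l = -24782 (l = -24318 - 464 = -24782)
(527519 + 1358470)*(l - 906379) + 1103210 = (527519 + 1358470)*(-24782 - 906379) + 1103210 = 1885989*(-931161) + 1103210 = -1756159403229 + 1103210 = -1756158300019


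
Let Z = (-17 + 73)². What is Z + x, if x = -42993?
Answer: -39857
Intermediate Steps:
Z = 3136 (Z = 56² = 3136)
Z + x = 3136 - 42993 = -39857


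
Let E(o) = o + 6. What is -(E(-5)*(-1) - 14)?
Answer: 15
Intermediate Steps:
E(o) = 6 + o
-(E(-5)*(-1) - 14) = -((6 - 5)*(-1) - 14) = -(1*(-1) - 14) = -(-1 - 14) = -1*(-15) = 15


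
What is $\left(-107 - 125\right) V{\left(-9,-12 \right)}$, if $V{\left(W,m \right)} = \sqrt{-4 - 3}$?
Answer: $- 232 i \sqrt{7} \approx - 613.81 i$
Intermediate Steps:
$V{\left(W,m \right)} = i \sqrt{7}$ ($V{\left(W,m \right)} = \sqrt{-7} = i \sqrt{7}$)
$\left(-107 - 125\right) V{\left(-9,-12 \right)} = \left(-107 - 125\right) i \sqrt{7} = - 232 i \sqrt{7}$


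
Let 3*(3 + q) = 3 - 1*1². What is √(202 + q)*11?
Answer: 11*√1797/3 ≈ 155.43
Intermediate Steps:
q = -7/3 (q = -3 + (3 - 1*1²)/3 = -3 + (3 - 1*1)/3 = -3 + (3 - 1)/3 = -3 + (⅓)*2 = -3 + ⅔ = -7/3 ≈ -2.3333)
√(202 + q)*11 = √(202 - 7/3)*11 = √(599/3)*11 = (√1797/3)*11 = 11*√1797/3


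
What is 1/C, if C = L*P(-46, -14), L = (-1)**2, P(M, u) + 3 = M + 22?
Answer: -1/27 ≈ -0.037037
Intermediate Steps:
P(M, u) = 19 + M (P(M, u) = -3 + (M + 22) = -3 + (22 + M) = 19 + M)
L = 1
C = -27 (C = 1*(19 - 46) = 1*(-27) = -27)
1/C = 1/(-27) = -1/27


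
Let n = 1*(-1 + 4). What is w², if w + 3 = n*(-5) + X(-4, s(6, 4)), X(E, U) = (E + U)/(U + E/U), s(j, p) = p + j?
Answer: 19321/64 ≈ 301.89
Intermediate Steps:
s(j, p) = j + p
X(E, U) = (E + U)/(U + E/U)
n = 3 (n = 1*3 = 3)
w = -139/8 (w = -3 + (3*(-5) + (6 + 4)*(-4 + (6 + 4))/(-4 + (6 + 4)²)) = -3 + (-15 + 10*(-4 + 10)/(-4 + 10²)) = -3 + (-15 + 10*6/(-4 + 100)) = -3 + (-15 + 10*6/96) = -3 + (-15 + 10*(1/96)*6) = -3 + (-15 + 5/8) = -3 - 115/8 = -139/8 ≈ -17.375)
w² = (-139/8)² = 19321/64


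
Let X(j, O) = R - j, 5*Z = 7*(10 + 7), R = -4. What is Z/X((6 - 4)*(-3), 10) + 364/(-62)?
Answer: 1869/310 ≈ 6.0290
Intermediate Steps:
Z = 119/5 (Z = (7*(10 + 7))/5 = (7*17)/5 = (⅕)*119 = 119/5 ≈ 23.800)
X(j, O) = -4 - j
Z/X((6 - 4)*(-3), 10) + 364/(-62) = 119/(5*(-4 - (6 - 4)*(-3))) + 364/(-62) = 119/(5*(-4 - 2*(-3))) + 364*(-1/62) = 119/(5*(-4 - 1*(-6))) - 182/31 = 119/(5*(-4 + 6)) - 182/31 = (119/5)/2 - 182/31 = (119/5)*(½) - 182/31 = 119/10 - 182/31 = 1869/310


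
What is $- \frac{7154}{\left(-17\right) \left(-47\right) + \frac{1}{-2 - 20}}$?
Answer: $- \frac{22484}{2511} \approx -8.9542$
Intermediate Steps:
$- \frac{7154}{\left(-17\right) \left(-47\right) + \frac{1}{-2 - 20}} = - \frac{7154}{799 + \frac{1}{-22}} = - \frac{7154}{799 - \frac{1}{22}} = - \frac{7154}{\frac{17577}{22}} = \left(-7154\right) \frac{22}{17577} = - \frac{22484}{2511}$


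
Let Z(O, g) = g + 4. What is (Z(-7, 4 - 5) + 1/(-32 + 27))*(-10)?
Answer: -28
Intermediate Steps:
Z(O, g) = 4 + g
(Z(-7, 4 - 5) + 1/(-32 + 27))*(-10) = ((4 + (4 - 5)) + 1/(-32 + 27))*(-10) = ((4 - 1) + 1/(-5))*(-10) = (3 - ⅕)*(-10) = (14/5)*(-10) = -28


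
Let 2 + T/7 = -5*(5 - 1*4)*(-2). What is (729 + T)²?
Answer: 616225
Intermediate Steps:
T = 56 (T = -14 + 7*(-5*(5 - 1*4)*(-2)) = -14 + 7*(-5*(5 - 4)*(-2)) = -14 + 7*(-5*1*(-2)) = -14 + 7*(-5*(-2)) = -14 + 7*10 = -14 + 70 = 56)
(729 + T)² = (729 + 56)² = 785² = 616225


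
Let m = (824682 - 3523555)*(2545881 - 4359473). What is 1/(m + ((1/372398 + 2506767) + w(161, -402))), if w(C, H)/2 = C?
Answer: 372398/1822760473354244191 ≈ 2.0430e-13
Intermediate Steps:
m = 4894654481816 (m = -2698873*(-1813592) = 4894654481816)
w(C, H) = 2*C
1/(m + ((1/372398 + 2506767) + w(161, -402))) = 1/(4894654481816 + ((1/372398 + 2506767) + 2*161)) = 1/(4894654481816 + ((1/372398 + 2506767) + 322)) = 1/(4894654481816 + (933515017267/372398 + 322)) = 1/(4894654481816 + 933634929423/372398) = 1/(1822760473354244191/372398) = 372398/1822760473354244191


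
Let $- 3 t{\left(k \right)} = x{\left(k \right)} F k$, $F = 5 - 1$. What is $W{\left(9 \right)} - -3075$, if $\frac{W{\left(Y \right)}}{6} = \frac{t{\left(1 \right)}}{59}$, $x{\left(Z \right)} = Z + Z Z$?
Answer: $\frac{181409}{59} \approx 3074.7$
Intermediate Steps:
$F = 4$
$x{\left(Z \right)} = Z + Z^{2}$
$t{\left(k \right)} = - \frac{4 k^{2} \left(1 + k\right)}{3}$ ($t{\left(k \right)} = - \frac{k \left(1 + k\right) 4 k}{3} = - \frac{4 k \left(1 + k\right) k}{3} = - \frac{4 k^{2} \left(1 + k\right)}{3}$)
$W{\left(Y \right)} = - \frac{16}{59}$ ($W{\left(Y \right)} = 6 \frac{\frac{4}{3} \cdot 1^{2} \left(-1 - 1\right)}{59} = 6 \cdot \frac{4}{3} \cdot 1 \left(-1 - 1\right) \frac{1}{59} = 6 \cdot \frac{4}{3} \cdot 1 \left(-2\right) \frac{1}{59} = 6 \left(\left(- \frac{8}{3}\right) \frac{1}{59}\right) = 6 \left(- \frac{8}{177}\right) = - \frac{16}{59}$)
$W{\left(9 \right)} - -3075 = - \frac{16}{59} - -3075 = - \frac{16}{59} + 3075 = \frac{181409}{59}$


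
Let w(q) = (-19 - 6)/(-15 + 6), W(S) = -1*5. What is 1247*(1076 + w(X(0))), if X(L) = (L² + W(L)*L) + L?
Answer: 12107123/9 ≈ 1.3452e+6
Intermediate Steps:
W(S) = -5
X(L) = L² - 4*L (X(L) = (L² - 5*L) + L = L² - 4*L)
w(q) = 25/9 (w(q) = -25/(-9) = -25*(-⅑) = 25/9)
1247*(1076 + w(X(0))) = 1247*(1076 + 25/9) = 1247*(9709/9) = 12107123/9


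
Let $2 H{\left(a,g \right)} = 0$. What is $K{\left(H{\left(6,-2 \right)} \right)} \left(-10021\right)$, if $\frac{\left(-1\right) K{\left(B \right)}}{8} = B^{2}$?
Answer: $0$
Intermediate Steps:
$H{\left(a,g \right)} = 0$ ($H{\left(a,g \right)} = \frac{1}{2} \cdot 0 = 0$)
$K{\left(B \right)} = - 8 B^{2}$
$K{\left(H{\left(6,-2 \right)} \right)} \left(-10021\right) = - 8 \cdot 0^{2} \left(-10021\right) = \left(-8\right) 0 \left(-10021\right) = 0 \left(-10021\right) = 0$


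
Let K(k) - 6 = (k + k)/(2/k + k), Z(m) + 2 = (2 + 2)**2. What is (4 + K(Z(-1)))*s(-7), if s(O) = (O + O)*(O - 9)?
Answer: 265664/99 ≈ 2683.5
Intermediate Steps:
Z(m) = 14 (Z(m) = -2 + (2 + 2)**2 = -2 + 4**2 = -2 + 16 = 14)
s(O) = 2*O*(-9 + O) (s(O) = (2*O)*(-9 + O) = 2*O*(-9 + O))
K(k) = 6 + 2*k/(k + 2/k) (K(k) = 6 + (k + k)/(2/k + k) = 6 + (2*k)/(k + 2/k) = 6 + 2*k/(k + 2/k))
(4 + K(Z(-1)))*s(-7) = (4 + 4*(3 + 2*14**2)/(2 + 14**2))*(2*(-7)*(-9 - 7)) = (4 + 4*(3 + 2*196)/(2 + 196))*(2*(-7)*(-16)) = (4 + 4*(3 + 392)/198)*224 = (4 + 4*(1/198)*395)*224 = (4 + 790/99)*224 = (1186/99)*224 = 265664/99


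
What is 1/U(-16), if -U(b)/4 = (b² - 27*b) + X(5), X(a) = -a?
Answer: -1/2732 ≈ -0.00036603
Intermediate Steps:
U(b) = 20 - 4*b² + 108*b (U(b) = -4*((b² - 27*b) - 1*5) = -4*((b² - 27*b) - 5) = -4*(-5 + b² - 27*b) = 20 - 4*b² + 108*b)
1/U(-16) = 1/(20 - 4*(-16)² + 108*(-16)) = 1/(20 - 4*256 - 1728) = 1/(20 - 1024 - 1728) = 1/(-2732) = -1/2732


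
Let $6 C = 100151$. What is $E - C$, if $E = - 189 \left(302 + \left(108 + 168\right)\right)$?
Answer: $- \frac{755603}{6} \approx -1.2593 \cdot 10^{5}$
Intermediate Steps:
$C = \frac{100151}{6}$ ($C = \frac{1}{6} \cdot 100151 = \frac{100151}{6} \approx 16692.0$)
$E = -109242$ ($E = - 189 \left(302 + 276\right) = \left(-189\right) 578 = -109242$)
$E - C = -109242 - \frac{100151}{6} = - \frac{755603}{6}$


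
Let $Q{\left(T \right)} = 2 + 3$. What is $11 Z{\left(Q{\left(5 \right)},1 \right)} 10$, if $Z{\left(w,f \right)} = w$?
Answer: $550$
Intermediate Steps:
$Q{\left(T \right)} = 5$
$11 Z{\left(Q{\left(5 \right)},1 \right)} 10 = 11 \cdot 5 \cdot 10 = 55 \cdot 10 = 550$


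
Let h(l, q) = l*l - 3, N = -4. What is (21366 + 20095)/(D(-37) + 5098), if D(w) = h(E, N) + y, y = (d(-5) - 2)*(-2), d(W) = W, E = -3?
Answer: 41461/5118 ≈ 8.1010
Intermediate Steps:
y = 14 (y = (-5 - 2)*(-2) = -7*(-2) = 14)
h(l, q) = -3 + l**2 (h(l, q) = l**2 - 3 = -3 + l**2)
D(w) = 20 (D(w) = (-3 + (-3)**2) + 14 = (-3 + 9) + 14 = 6 + 14 = 20)
(21366 + 20095)/(D(-37) + 5098) = (21366 + 20095)/(20 + 5098) = 41461/5118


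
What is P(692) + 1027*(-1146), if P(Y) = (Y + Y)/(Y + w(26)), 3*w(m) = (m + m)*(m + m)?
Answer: -1406444652/1195 ≈ -1.1769e+6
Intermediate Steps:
w(m) = 4*m**2/3 (w(m) = ((m + m)*(m + m))/3 = ((2*m)*(2*m))/3 = (4*m**2)/3 = 4*m**2/3)
P(Y) = 2*Y/(2704/3 + Y) (P(Y) = (Y + Y)/(Y + (4/3)*26**2) = (2*Y)/(Y + (4/3)*676) = (2*Y)/(Y + 2704/3) = (2*Y)/(2704/3 + Y) = 2*Y/(2704/3 + Y))
P(692) + 1027*(-1146) = 6*692/(2704 + 3*692) + 1027*(-1146) = 6*692/(2704 + 2076) - 1176942 = 6*692/4780 - 1176942 = 6*692*(1/4780) - 1176942 = 1038/1195 - 1176942 = -1406444652/1195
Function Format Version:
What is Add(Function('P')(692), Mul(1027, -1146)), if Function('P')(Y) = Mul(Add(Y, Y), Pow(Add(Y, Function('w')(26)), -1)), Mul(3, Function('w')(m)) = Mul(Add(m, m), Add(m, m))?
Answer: Rational(-1406444652, 1195) ≈ -1.1769e+6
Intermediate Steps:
Function('w')(m) = Mul(Rational(4, 3), Pow(m, 2)) (Function('w')(m) = Mul(Rational(1, 3), Mul(Add(m, m), Add(m, m))) = Mul(Rational(1, 3), Mul(Mul(2, m), Mul(2, m))) = Mul(Rational(1, 3), Mul(4, Pow(m, 2))) = Mul(Rational(4, 3), Pow(m, 2)))
Function('P')(Y) = Mul(2, Y, Pow(Add(Rational(2704, 3), Y), -1)) (Function('P')(Y) = Mul(Add(Y, Y), Pow(Add(Y, Mul(Rational(4, 3), Pow(26, 2))), -1)) = Mul(Mul(2, Y), Pow(Add(Y, Mul(Rational(4, 3), 676)), -1)) = Mul(Mul(2, Y), Pow(Add(Y, Rational(2704, 3)), -1)) = Mul(Mul(2, Y), Pow(Add(Rational(2704, 3), Y), -1)) = Mul(2, Y, Pow(Add(Rational(2704, 3), Y), -1)))
Add(Function('P')(692), Mul(1027, -1146)) = Add(Mul(6, 692, Pow(Add(2704, Mul(3, 692)), -1)), Mul(1027, -1146)) = Add(Mul(6, 692, Pow(Add(2704, 2076), -1)), -1176942) = Add(Mul(6, 692, Pow(4780, -1)), -1176942) = Add(Mul(6, 692, Rational(1, 4780)), -1176942) = Add(Rational(1038, 1195), -1176942) = Rational(-1406444652, 1195)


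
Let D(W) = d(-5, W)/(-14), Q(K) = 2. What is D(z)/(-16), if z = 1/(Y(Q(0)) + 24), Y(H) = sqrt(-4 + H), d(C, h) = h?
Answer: 3/16184 - I*sqrt(2)/129472 ≈ 0.00018537 - 1.0923e-5*I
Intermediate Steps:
z = 1/(24 + I*sqrt(2)) (z = 1/(sqrt(-4 + 2) + 24) = 1/(sqrt(-2) + 24) = 1/(I*sqrt(2) + 24) = 1/(24 + I*sqrt(2)) ≈ 0.041523 - 0.0024467*I)
D(W) = -W/14 (D(W) = W/(-14) = W*(-1/14) = -W/14)
D(z)/(-16) = (-(12/289 - I*sqrt(2)/578)/14)/(-16) = -(-6/2023 + I*sqrt(2)/8092)/16 = 3/16184 - I*sqrt(2)/129472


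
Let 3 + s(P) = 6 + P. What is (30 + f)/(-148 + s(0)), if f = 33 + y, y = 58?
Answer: -121/145 ≈ -0.83448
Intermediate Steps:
f = 91 (f = 33 + 58 = 91)
s(P) = 3 + P (s(P) = -3 + (6 + P) = 3 + P)
(30 + f)/(-148 + s(0)) = (30 + 91)/(-148 + (3 + 0)) = 121/(-148 + 3) = 121/(-145) = -1/145*121 = -121/145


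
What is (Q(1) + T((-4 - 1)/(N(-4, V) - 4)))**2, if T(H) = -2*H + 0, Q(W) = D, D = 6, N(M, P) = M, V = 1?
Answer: 361/16 ≈ 22.563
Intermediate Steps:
Q(W) = 6
T(H) = -2*H
(Q(1) + T((-4 - 1)/(N(-4, V) - 4)))**2 = (6 - 2*(-4 - 1)/(-4 - 4))**2 = (6 - (-10)/(-8))**2 = (6 - (-10)*(-1)/8)**2 = (6 - 2*5/8)**2 = (6 - 5/4)**2 = (19/4)**2 = 361/16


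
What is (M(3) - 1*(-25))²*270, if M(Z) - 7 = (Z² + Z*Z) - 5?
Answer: 546750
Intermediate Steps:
M(Z) = 2 + 2*Z² (M(Z) = 7 + ((Z² + Z*Z) - 5) = 7 + ((Z² + Z²) - 5) = 7 + (2*Z² - 5) = 7 + (-5 + 2*Z²) = 2 + 2*Z²)
(M(3) - 1*(-25))²*270 = ((2 + 2*3²) - 1*(-25))²*270 = ((2 + 2*9) + 25)²*270 = ((2 + 18) + 25)²*270 = (20 + 25)²*270 = 45²*270 = 2025*270 = 546750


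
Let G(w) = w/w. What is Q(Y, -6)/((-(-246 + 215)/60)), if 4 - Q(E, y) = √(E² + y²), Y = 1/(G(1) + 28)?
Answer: 240/31 - 60*√30277/899 ≈ -3.8712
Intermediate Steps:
G(w) = 1
Y = 1/29 (Y = 1/(1 + 28) = 1/29 ≈ 0.034483)
Q(E, y) = 4 - √(E² + y²)
Q(Y, -6)/((-(-246 + 215)/60)) = (4 - √((1/29)² + (-6)²))/((-(-246 + 215)/60)) = (4 - √(1/841 + 36))/((-1*(-31)*(1/60))) = (4 - √(30277/841))/((31*(1/60))) = (4 - √30277/29)/(31/60) = (4 - √30277/29)*(60/31) = 240/31 - 60*√30277/899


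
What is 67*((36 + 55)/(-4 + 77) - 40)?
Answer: -189543/73 ≈ -2596.5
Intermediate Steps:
67*((36 + 55)/(-4 + 77) - 40) = 67*(91/73 - 40) = 67*(-2829/73) = -189543/73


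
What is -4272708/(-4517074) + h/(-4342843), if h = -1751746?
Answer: 13234233170024/9808471600691 ≈ 1.3493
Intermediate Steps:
-4272708/(-4517074) + h/(-4342843) = -4272708/(-4517074) - 1751746/(-4342843) = -4272708*(-1/4517074) - 1751746*(-1/4342843) = 2136354/2258537 + 1751746/4342843 = 13234233170024/9808471600691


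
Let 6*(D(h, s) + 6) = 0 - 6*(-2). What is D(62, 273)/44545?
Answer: -4/44545 ≈ -8.9797e-5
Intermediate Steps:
D(h, s) = -4 (D(h, s) = -6 + (0 - 6*(-2))/6 = -6 + (0 + 12)/6 = -6 + (1/6)*12 = -6 + 2 = -4)
D(62, 273)/44545 = -4/44545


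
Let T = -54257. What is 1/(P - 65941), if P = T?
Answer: -1/120198 ≈ -8.3196e-6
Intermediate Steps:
P = -54257
1/(P - 65941) = 1/(-54257 - 65941) = 1/(-120198) = -1/120198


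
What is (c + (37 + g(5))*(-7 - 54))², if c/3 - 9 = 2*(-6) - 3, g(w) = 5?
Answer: 6656400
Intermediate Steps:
c = -18 (c = 27 + 3*(2*(-6) - 3) = 27 + 3*(-12 - 3) = 27 + 3*(-15) = 27 - 45 = -18)
(c + (37 + g(5))*(-7 - 54))² = (-18 + (37 + 5)*(-7 - 54))² = (-18 + 42*(-61))² = (-18 - 2562)² = (-2580)² = 6656400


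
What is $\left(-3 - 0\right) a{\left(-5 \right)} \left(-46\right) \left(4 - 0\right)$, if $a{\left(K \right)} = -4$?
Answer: $-2208$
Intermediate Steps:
$\left(-3 - 0\right) a{\left(-5 \right)} \left(-46\right) \left(4 - 0\right) = \left(-3 - 0\right) \left(-4\right) \left(-46\right) \left(4 - 0\right) = \left(-3 + 0\right) \left(-4\right) \left(-46\right) \left(4 + 0\right) = \left(-3\right) \left(-4\right) \left(-46\right) 4 = 12 \left(-46\right) 4 = \left(-552\right) 4 = -2208$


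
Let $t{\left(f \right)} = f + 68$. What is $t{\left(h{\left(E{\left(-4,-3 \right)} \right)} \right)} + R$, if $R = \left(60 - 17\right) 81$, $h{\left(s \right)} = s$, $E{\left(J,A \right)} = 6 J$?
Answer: $3527$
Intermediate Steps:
$t{\left(f \right)} = 68 + f$
$R = 3483$ ($R = 43 \cdot 81 = 3483$)
$t{\left(h{\left(E{\left(-4,-3 \right)} \right)} \right)} + R = \left(68 + 6 \left(-4\right)\right) + 3483 = \left(68 - 24\right) + 3483 = 44 + 3483 = 3527$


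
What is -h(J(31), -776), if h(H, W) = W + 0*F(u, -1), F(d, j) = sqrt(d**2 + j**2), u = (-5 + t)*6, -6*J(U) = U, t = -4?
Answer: 776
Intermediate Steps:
J(U) = -U/6
u = -54 (u = (-5 - 4)*6 = -9*6 = -54)
h(H, W) = W (h(H, W) = W + 0*sqrt((-54)**2 + (-1)**2) = W + 0*sqrt(2916 + 1) = W + 0*sqrt(2917) = W + 0 = W)
-h(J(31), -776) = -1*(-776) = 776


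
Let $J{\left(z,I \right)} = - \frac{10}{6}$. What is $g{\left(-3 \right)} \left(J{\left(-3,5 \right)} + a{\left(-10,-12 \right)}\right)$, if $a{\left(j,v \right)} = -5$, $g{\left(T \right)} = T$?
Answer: $20$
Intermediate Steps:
$J{\left(z,I \right)} = - \frac{5}{3}$ ($J{\left(z,I \right)} = \left(-10\right) \frac{1}{6} = - \frac{5}{3}$)
$g{\left(-3 \right)} \left(J{\left(-3,5 \right)} + a{\left(-10,-12 \right)}\right) = - 3 \left(- \frac{5}{3} - 5\right) = \left(-3\right) \left(- \frac{20}{3}\right) = 20$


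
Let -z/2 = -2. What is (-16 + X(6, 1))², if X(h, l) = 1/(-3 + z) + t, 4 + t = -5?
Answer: 576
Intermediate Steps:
z = 4 (z = -2*(-2) = 4)
t = -9 (t = -4 - 5 = -9)
X(h, l) = -8 (X(h, l) = 1/(-3 + 4) - 9 = 1/1 - 9 = 1 - 9 = -8)
(-16 + X(6, 1))² = (-16 - 8)² = (-24)² = 576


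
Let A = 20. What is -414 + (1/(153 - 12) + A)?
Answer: -55553/141 ≈ -393.99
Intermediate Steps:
-414 + (1/(153 - 12) + A) = -414 + (1/(153 - 12) + 20) = -414 + (1/141 + 20) = -414 + 2821/141 = -55553/141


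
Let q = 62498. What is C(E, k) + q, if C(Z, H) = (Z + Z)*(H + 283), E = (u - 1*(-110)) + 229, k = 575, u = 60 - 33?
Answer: 690554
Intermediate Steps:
u = 27
E = 366 (E = (27 - 1*(-110)) + 229 = (27 + 110) + 229 = 137 + 229 = 366)
C(Z, H) = 2*Z*(283 + H) (C(Z, H) = (2*Z)*(283 + H) = 2*Z*(283 + H))
C(E, k) + q = 2*366*(283 + 575) + 62498 = 2*366*858 + 62498 = 628056 + 62498 = 690554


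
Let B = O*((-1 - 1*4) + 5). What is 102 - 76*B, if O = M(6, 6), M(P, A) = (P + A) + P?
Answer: 102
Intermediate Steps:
M(P, A) = A + 2*P (M(P, A) = (A + P) + P = A + 2*P)
O = 18 (O = 6 + 2*6 = 6 + 12 = 18)
B = 0 (B = 18*((-1 - 1*4) + 5) = 18*((-1 - 4) + 5) = 18*(-5 + 5) = 18*0 = 0)
102 - 76*B = 102 - 76*0 = 102 + 0 = 102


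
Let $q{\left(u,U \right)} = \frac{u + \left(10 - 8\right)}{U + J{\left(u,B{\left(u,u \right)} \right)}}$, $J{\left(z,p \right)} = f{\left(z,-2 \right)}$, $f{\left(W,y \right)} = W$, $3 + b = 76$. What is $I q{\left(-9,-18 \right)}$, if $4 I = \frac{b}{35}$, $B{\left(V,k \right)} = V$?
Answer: $\frac{73}{540} \approx 0.13519$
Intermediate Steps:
$b = 73$ ($b = -3 + 76 = 73$)
$J{\left(z,p \right)} = z$
$q{\left(u,U \right)} = \frac{2 + u}{U + u}$ ($q{\left(u,U \right)} = \frac{u + \left(10 - 8\right)}{U + u} = \frac{u + 2}{U + u} = \frac{2 + u}{U + u}$)
$I = \frac{73}{140}$ ($I = \frac{73 \cdot \frac{1}{35}}{4} = \frac{1}{4} \cdot \frac{73}{35} = \frac{73}{140} \approx 0.52143$)
$I q{\left(-9,-18 \right)} = \frac{73 \frac{2 - 9}{-18 - 9}}{140} = \frac{73 \frac{1}{-27} \left(-7\right)}{140} = \frac{73 \left(\left(- \frac{1}{27}\right) \left(-7\right)\right)}{140} = \frac{73}{140} \cdot \frac{7}{27} = \frac{73}{540}$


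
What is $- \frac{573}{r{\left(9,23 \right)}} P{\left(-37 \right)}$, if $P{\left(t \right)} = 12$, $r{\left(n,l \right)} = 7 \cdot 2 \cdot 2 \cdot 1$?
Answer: $- \frac{1719}{7} \approx -245.57$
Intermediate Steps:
$r{\left(n,l \right)} = 28$ ($r{\left(n,l \right)} = 7 \cdot 4 \cdot 1 = 7 \cdot 4 = 28$)
$- \frac{573}{r{\left(9,23 \right)}} P{\left(-37 \right)} = - \frac{573}{28} \cdot 12 = \left(-573\right) \frac{1}{28} \cdot 12 = \left(- \frac{573}{28}\right) 12 = - \frac{1719}{7}$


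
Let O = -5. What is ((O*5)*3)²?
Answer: 5625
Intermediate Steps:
((O*5)*3)² = (-5*5*3)² = (-25*3)² = (-75)² = 5625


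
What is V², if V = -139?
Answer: 19321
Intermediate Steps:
V² = (-139)² = 19321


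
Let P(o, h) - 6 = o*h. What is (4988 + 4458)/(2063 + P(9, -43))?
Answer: 4723/841 ≈ 5.6159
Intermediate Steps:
P(o, h) = 6 + h*o (P(o, h) = 6 + o*h = 6 + h*o)
(4988 + 4458)/(2063 + P(9, -43)) = (4988 + 4458)/(2063 + (6 - 43*9)) = 9446/(2063 + (6 - 387)) = 9446/(2063 - 381) = 9446/1682 = 9446*(1/1682) = 4723/841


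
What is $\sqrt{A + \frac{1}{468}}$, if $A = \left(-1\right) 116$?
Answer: $\frac{i \sqrt{705731}}{78} \approx 10.77 i$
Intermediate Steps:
$A = -116$
$\sqrt{A + \frac{1}{468}} = \sqrt{-116 + \frac{1}{468}} = \sqrt{- \frac{54287}{468}} = \frac{i \sqrt{705731}}{78}$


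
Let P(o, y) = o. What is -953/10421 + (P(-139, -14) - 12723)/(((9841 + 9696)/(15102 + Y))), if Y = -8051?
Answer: -945098712763/203595077 ≈ -4642.0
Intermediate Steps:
-953/10421 + (P(-139, -14) - 12723)/(((9841 + 9696)/(15102 + Y))) = -953/10421 + (-139 - 12723)/(((9841 + 9696)/(15102 - 8051))) = -953*1/10421 - 12862/(19537/7051) = -953/10421 - 12862/(19537*(1/7051)) = -953/10421 - 12862/19537/7051 = -953/10421 - 12862*7051/19537 = -953/10421 - 90689962/19537 = -945098712763/203595077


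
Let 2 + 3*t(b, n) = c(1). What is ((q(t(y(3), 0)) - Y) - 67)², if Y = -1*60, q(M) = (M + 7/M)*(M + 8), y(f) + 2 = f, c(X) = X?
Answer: 2356225/81 ≈ 29089.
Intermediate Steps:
y(f) = -2 + f
t(b, n) = -⅓ (t(b, n) = -⅔ + (⅓)*1 = -⅔ + ⅓ = -⅓)
q(M) = (8 + M)*(M + 7/M) (q(M) = (M + 7/M)*(8 + M) = (8 + M)*(M + 7/M))
Y = -60
((q(t(y(3), 0)) - Y) - 67)² = (((7 + (-⅓)² + 8*(-⅓) + 56/(-⅓)) - 1*(-60)) - 67)² = (((7 + ⅑ - 8/3 + 56*(-3)) + 60) - 67)² = (((7 + ⅑ - 8/3 - 168) + 60) - 67)² = ((-1472/9 + 60) - 67)² = (-932/9 - 67)² = (-1535/9)² = 2356225/81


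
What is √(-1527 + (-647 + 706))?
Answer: 2*I*√367 ≈ 38.315*I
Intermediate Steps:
√(-1527 + (-647 + 706)) = √(-1527 + 59) = √(-1468) = 2*I*√367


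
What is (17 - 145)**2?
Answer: 16384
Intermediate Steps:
(17 - 145)**2 = (-128)**2 = 16384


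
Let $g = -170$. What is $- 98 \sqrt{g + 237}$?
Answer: $- 98 \sqrt{67} \approx -802.16$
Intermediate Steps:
$- 98 \sqrt{g + 237} = - 98 \sqrt{-170 + 237} = - 98 \sqrt{67}$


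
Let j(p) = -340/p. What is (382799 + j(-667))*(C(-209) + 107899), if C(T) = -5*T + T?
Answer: 27763011029655/667 ≈ 4.1624e+10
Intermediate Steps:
C(T) = -4*T
(382799 + j(-667))*(C(-209) + 107899) = (382799 - 340/(-667))*(-4*(-209) + 107899) = (382799 - 340*(-1/667))*(836 + 107899) = (382799 + 340/667)*108735 = (255327273/667)*108735 = 27763011029655/667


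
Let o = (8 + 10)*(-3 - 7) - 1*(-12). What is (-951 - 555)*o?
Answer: 253008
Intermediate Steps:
o = -168 (o = 18*(-10) + 12 = -180 + 12 = -168)
(-951 - 555)*o = (-951 - 555)*(-168) = -1506*(-168) = 253008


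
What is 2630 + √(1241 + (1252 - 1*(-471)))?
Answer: 2630 + 2*√741 ≈ 2684.4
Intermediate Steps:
2630 + √(1241 + (1252 - 1*(-471))) = 2630 + √(1241 + (1252 + 471)) = 2630 + √(1241 + 1723) = 2630 + √2964 = 2630 + 2*√741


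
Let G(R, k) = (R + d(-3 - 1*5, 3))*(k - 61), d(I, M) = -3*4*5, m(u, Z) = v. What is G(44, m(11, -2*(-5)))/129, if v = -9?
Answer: 1120/129 ≈ 8.6822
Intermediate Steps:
m(u, Z) = -9
d(I, M) = -60 (d(I, M) = -12*5 = -60)
G(R, k) = (-61 + k)*(-60 + R) (G(R, k) = (R - 60)*(k - 61) = (-60 + R)*(-61 + k) = (-61 + k)*(-60 + R))
G(44, m(11, -2*(-5)))/129 = (3660 - 61*44 - 60*(-9) + 44*(-9))/129 = (3660 - 2684 + 540 - 396)*(1/129) = 1120*(1/129) = 1120/129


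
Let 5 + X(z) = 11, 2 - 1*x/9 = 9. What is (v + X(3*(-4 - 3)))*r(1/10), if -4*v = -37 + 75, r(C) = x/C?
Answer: 2205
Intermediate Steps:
x = -63 (x = 18 - 9*9 = 18 - 81 = -63)
X(z) = 6 (X(z) = -5 + 11 = 6)
r(C) = -63/C
v = -19/2 (v = -(-37 + 75)/4 = -¼*38 = -19/2 ≈ -9.5000)
(v + X(3*(-4 - 3)))*r(1/10) = (-19/2 + 6)*(-63/(1/10)) = -(-441)/(2*⅒) = -(-441)*10/2 = -7/2*(-630) = 2205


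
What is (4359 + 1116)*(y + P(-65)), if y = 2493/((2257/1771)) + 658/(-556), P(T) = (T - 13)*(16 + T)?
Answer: 19845531944175/627446 ≈ 3.1629e+7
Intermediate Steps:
P(T) = (-13 + T)*(16 + T)
y = 1226656081/627446 (y = 2493/((2257*(1/1771))) + 658*(-1/556) = 2493/(2257/1771) - 329/278 = 2493*(1771/2257) - 329/278 = 4415103/2257 - 329/278 = 1226656081/627446 ≈ 1955.0)
(4359 + 1116)*(y + P(-65)) = (4359 + 1116)*(1226656081/627446 + (-208 + (-65)**2 + 3*(-65))) = 5475*(1226656081/627446 + (-208 + 4225 - 195)) = 5475*(1226656081/627446 + 3822) = 5475*(3624754693/627446) = 19845531944175/627446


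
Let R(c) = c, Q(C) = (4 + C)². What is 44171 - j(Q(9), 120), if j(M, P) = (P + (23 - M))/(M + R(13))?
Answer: 309198/7 ≈ 44171.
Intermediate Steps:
j(M, P) = (23 + P - M)/(13 + M) (j(M, P) = (P + (23 - M))/(M + 13) = (23 + P - M)/(13 + M))
44171 - j(Q(9), 120) = 44171 - (23 + 120 - (4 + 9)²)/(13 + (4 + 9)²) = 44171 - (23 + 120 - 1*13²)/(13 + 13²) = 44171 - (23 + 120 - 1*169)/(13 + 169) = 44171 - (23 + 120 - 169)/182 = 44171 - (-26)/182 = 44171 - 1*(-⅐) = 44171 + ⅐ = 309198/7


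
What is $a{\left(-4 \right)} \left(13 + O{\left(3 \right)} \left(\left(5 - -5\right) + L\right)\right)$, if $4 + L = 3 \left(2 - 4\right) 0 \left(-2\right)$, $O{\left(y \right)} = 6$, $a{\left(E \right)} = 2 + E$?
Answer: $-98$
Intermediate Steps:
$L = -4$ ($L = -4 + 3 \left(2 - 4\right) 0 \left(-2\right) = -4 + 3 \left(-2\right) 0 \left(-2\right) = -4 + \left(-6\right) 0 \left(-2\right) = -4 + 0 \left(-2\right) = -4 + 0 = -4$)
$a{\left(-4 \right)} \left(13 + O{\left(3 \right)} \left(\left(5 - -5\right) + L\right)\right) = \left(2 - 4\right) \left(13 + 6 \left(\left(5 - -5\right) - 4\right)\right) = - 2 \left(13 + 6 \left(\left(5 + 5\right) - 4\right)\right) = - 2 \left(13 + 6 \left(10 - 4\right)\right) = - 2 \left(13 + 6 \cdot 6\right) = - 2 \left(13 + 36\right) = \left(-2\right) 49 = -98$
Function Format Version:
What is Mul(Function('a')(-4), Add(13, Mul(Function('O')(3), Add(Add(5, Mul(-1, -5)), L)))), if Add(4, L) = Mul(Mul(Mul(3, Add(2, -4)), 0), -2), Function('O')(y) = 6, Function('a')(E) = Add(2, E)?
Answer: -98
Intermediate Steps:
L = -4 (L = Add(-4, Mul(Mul(Mul(3, Add(2, -4)), 0), -2)) = Add(-4, Mul(Mul(Mul(3, -2), 0), -2)) = Add(-4, Mul(Mul(-6, 0), -2)) = Add(-4, Mul(0, -2)) = Add(-4, 0) = -4)
Mul(Function('a')(-4), Add(13, Mul(Function('O')(3), Add(Add(5, Mul(-1, -5)), L)))) = Mul(Add(2, -4), Add(13, Mul(6, Add(Add(5, Mul(-1, -5)), -4)))) = Mul(-2, Add(13, Mul(6, Add(Add(5, 5), -4)))) = Mul(-2, Add(13, Mul(6, Add(10, -4)))) = Mul(-2, Add(13, Mul(6, 6))) = Mul(-2, Add(13, 36)) = Mul(-2, 49) = -98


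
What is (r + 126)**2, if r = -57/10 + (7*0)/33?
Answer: 1447209/100 ≈ 14472.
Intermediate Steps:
r = -57/10 (r = -57*1/10 + 0*(1/33) = -57/10 + 0 = -57/10 ≈ -5.7000)
(r + 126)**2 = (-57/10 + 126)**2 = (1203/10)**2 = 1447209/100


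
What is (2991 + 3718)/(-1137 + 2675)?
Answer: 6709/1538 ≈ 4.3622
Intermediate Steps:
(2991 + 3718)/(-1137 + 2675) = 6709/1538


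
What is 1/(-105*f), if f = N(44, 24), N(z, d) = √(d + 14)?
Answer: -√38/3990 ≈ -0.0015450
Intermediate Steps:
N(z, d) = √(14 + d)
f = √38 (f = √(14 + 24) = √38 ≈ 6.1644)
1/(-105*f) = 1/(-105*√38) = -√38/3990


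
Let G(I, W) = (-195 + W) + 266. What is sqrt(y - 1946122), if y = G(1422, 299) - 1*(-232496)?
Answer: 2*I*sqrt(428314) ≈ 1308.9*I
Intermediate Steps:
G(I, W) = 71 + W
y = 232866 (y = (71 + 299) - 1*(-232496) = 370 + 232496 = 232866)
sqrt(y - 1946122) = sqrt(232866 - 1946122) = sqrt(-1713256) = 2*I*sqrt(428314)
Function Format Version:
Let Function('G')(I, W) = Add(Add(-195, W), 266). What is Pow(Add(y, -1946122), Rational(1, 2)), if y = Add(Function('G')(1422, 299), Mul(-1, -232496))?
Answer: Mul(2, I, Pow(428314, Rational(1, 2))) ≈ Mul(1308.9, I)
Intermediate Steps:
Function('G')(I, W) = Add(71, W)
y = 232866 (y = Add(Add(71, 299), Mul(-1, -232496)) = Add(370, 232496) = 232866)
Pow(Add(y, -1946122), Rational(1, 2)) = Pow(Add(232866, -1946122), Rational(1, 2)) = Pow(-1713256, Rational(1, 2)) = Mul(2, I, Pow(428314, Rational(1, 2)))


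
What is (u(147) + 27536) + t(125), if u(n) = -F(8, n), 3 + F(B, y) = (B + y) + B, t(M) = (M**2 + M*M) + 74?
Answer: 58700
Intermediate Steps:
t(M) = 74 + 2*M**2 (t(M) = (M**2 + M**2) + 74 = 2*M**2 + 74 = 74 + 2*M**2)
F(B, y) = -3 + y + 2*B (F(B, y) = -3 + ((B + y) + B) = -3 + (y + 2*B) = -3 + y + 2*B)
u(n) = -13 - n (u(n) = -(-3 + n + 2*8) = -(-3 + n + 16) = -(13 + n) = -13 - n)
(u(147) + 27536) + t(125) = ((-13 - 1*147) + 27536) + (74 + 2*125**2) = ((-13 - 147) + 27536) + (74 + 2*15625) = (-160 + 27536) + (74 + 31250) = 27376 + 31324 = 58700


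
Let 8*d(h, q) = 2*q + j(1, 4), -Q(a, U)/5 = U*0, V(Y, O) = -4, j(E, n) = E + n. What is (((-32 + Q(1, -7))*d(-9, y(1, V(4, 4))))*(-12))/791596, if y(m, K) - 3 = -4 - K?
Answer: 132/197899 ≈ 0.00066701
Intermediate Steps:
y(m, K) = -1 - K (y(m, K) = 3 + (-4 - K) = -1 - K)
Q(a, U) = 0 (Q(a, U) = -5*U*0 = -5*0 = 0)
d(h, q) = 5/8 + q/4 (d(h, q) = (2*q + (1 + 4))/8 = (2*q + 5)/8 = (5 + 2*q)/8 = 5/8 + q/4)
(((-32 + Q(1, -7))*d(-9, y(1, V(4, 4))))*(-12))/791596 = (((-32 + 0)*(5/8 + (-1 - 1*(-4))/4))*(-12))/791596 = (-32*(5/8 + (-1 + 4)/4)*(-12))*(1/791596) = (-32*(5/8 + (¼)*3)*(-12))*(1/791596) = (-32*(5/8 + ¾)*(-12))*(1/791596) = (-32*11/8*(-12))*(1/791596) = -44*(-12)*(1/791596) = 528*(1/791596) = 132/197899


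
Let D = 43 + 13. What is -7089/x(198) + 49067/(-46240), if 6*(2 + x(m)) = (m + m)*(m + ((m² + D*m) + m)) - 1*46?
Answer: -98685873229/92814731360 ≈ -1.0633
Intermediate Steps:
D = 56
x(m) = -29/3 + m*(m² + 58*m)/3 (x(m) = -2 + ((m + m)*(m + ((m² + 56*m) + m)) - 1*46)/6 = -2 + ((2*m)*(m + (m² + 57*m)) - 46)/6 = -2 + ((2*m)*(m² + 58*m) - 46)/6 = -2 + (2*m*(m² + 58*m) - 46)/6 = -2 + (-46 + 2*m*(m² + 58*m))/6 = -2 + (-23/3 + m*(m² + 58*m)/3) = -29/3 + m*(m² + 58*m)/3)
-7089/x(198) + 49067/(-46240) = -7089/(-29/3 + (⅓)*198³ + (58/3)*198²) + 49067/(-46240) = -7089/(-29/3 + (⅓)*7762392 + (58/3)*39204) + 49067*(-1/46240) = -7089/(-29/3 + 2587464 + 757944) - 49067/46240 = -7089/10036195/3 - 49067/46240 = -7089*3/10036195 - 49067/46240 = -21267/10036195 - 49067/46240 = -98685873229/92814731360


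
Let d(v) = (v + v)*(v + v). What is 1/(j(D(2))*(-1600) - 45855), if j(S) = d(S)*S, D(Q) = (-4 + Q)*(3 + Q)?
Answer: 1/6354145 ≈ 1.5738e-7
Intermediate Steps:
d(v) = 4*v² (d(v) = (2*v)*(2*v) = 4*v²)
j(S) = 4*S³ (j(S) = (4*S²)*S = 4*S³)
1/(j(D(2))*(-1600) - 45855) = 1/((4*(-12 + 2² - 1*2)³)*(-1600) - 45855) = 1/((4*(-12 + 4 - 2)³)*(-1600) - 45855) = 1/((4*(-10)³)*(-1600) - 45855) = 1/((4*(-1000))*(-1600) - 45855) = 1/(-4000*(-1600) - 45855) = 1/(6400000 - 45855) = 1/6354145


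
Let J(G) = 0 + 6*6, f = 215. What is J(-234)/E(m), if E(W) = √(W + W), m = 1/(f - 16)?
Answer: 18*√398 ≈ 359.10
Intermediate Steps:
J(G) = 36 (J(G) = 0 + 36 = 36)
m = 1/199 (m = 1/(215 - 16) = 1/199 ≈ 0.0050251)
E(W) = √2*√W (E(W) = √(2*W) = √2*√W)
J(-234)/E(m) = 36/((√2*√(1/199))) = 36/((√2*(√199/199))) = 36/((√398/199)) = 36*(√398/2) = 18*√398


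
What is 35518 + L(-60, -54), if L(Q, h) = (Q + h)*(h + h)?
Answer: 47830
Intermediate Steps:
L(Q, h) = 2*h*(Q + h) (L(Q, h) = (Q + h)*(2*h) = 2*h*(Q + h))
35518 + L(-60, -54) = 35518 + 2*(-54)*(-60 - 54) = 35518 + 2*(-54)*(-114) = 35518 + 12312 = 47830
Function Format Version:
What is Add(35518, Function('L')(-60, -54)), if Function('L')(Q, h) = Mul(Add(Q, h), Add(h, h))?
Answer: 47830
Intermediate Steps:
Function('L')(Q, h) = Mul(2, h, Add(Q, h)) (Function('L')(Q, h) = Mul(Add(Q, h), Mul(2, h)) = Mul(2, h, Add(Q, h)))
Add(35518, Function('L')(-60, -54)) = Add(35518, Mul(2, -54, Add(-60, -54))) = Add(35518, Mul(2, -54, -114)) = Add(35518, 12312) = 47830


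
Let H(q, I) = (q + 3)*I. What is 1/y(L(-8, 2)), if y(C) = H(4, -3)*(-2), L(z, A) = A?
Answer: 1/42 ≈ 0.023810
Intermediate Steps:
H(q, I) = I*(3 + q) (H(q, I) = (3 + q)*I = I*(3 + q))
y(C) = 42 (y(C) = -3*(3 + 4)*(-2) = -3*7*(-2) = -21*(-2) = 42)
1/y(L(-8, 2)) = 1/42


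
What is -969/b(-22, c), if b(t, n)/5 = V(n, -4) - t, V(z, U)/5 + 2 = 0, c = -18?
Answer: -323/20 ≈ -16.150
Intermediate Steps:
V(z, U) = -10 (V(z, U) = -10 + 5*0 = -10 + 0 = -10)
b(t, n) = -50 - 5*t (b(t, n) = 5*(-10 - t) = -50 - 5*t)
-969/b(-22, c) = -969/(-50 - 5*(-22)) = -969/(-50 + 110) = -969/60 = -969*1/60 = -323/20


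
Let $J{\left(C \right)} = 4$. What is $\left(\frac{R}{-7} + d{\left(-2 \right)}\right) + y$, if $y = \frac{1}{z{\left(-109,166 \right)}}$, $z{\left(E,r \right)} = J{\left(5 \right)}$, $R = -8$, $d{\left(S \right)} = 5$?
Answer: $\frac{179}{28} \approx 6.3929$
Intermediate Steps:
$z{\left(E,r \right)} = 4$
$y = \frac{1}{4} \approx 0.25$
$\left(\frac{R}{-7} + d{\left(-2 \right)}\right) + y = \left(\frac{1}{-7} \left(-8\right) + 5\right) + \frac{1}{4} = \left(\left(- \frac{1}{7}\right) \left(-8\right) + 5\right) + \frac{1}{4} = \left(\frac{8}{7} + 5\right) + \frac{1}{4} = \frac{43}{7} + \frac{1}{4} = \frac{179}{28}$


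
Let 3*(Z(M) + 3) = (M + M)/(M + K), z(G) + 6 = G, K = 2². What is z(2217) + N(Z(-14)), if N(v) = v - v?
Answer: 2211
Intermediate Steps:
K = 4
z(G) = -6 + G
Z(M) = -3 + 2*M/(3*(4 + M)) (Z(M) = -3 + ((M + M)/(M + 4))/3 = -3 + ((2*M)/(4 + M))/3 = -3 + (2*M/(4 + M))/3 = -3 + 2*M/(3*(4 + M)))
N(v) = 0
z(2217) + N(Z(-14)) = (-6 + 2217) + 0 = 2211 + 0 = 2211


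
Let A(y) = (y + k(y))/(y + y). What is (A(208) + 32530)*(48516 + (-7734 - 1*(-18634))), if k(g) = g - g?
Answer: 1932832188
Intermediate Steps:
k(g) = 0
A(y) = 1/2 (A(y) = (y + 0)/(y + y) = y/((2*y)) = y*(1/(2*y)) = 1/2)
(A(208) + 32530)*(48516 + (-7734 - 1*(-18634))) = (1/2 + 32530)*(48516 + (-7734 - 1*(-18634))) = 65061*(48516 + (-7734 + 18634))/2 = 65061*(48516 + 10900)/2 = (65061/2)*59416 = 1932832188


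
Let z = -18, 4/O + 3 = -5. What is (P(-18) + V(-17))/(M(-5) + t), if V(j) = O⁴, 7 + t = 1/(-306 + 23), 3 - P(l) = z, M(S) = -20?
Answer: -95371/122272 ≈ -0.77999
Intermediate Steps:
O = -½ (O = 4/(-3 - 5) = 4/(-8) = 4*(-⅛) = -½ ≈ -0.50000)
P(l) = 21 (P(l) = 3 - 1*(-18) = 3 + 18 = 21)
t = -1982/283 (t = -7 + 1/(-306 + 23) = -7 + 1/(-283) = -7 - 1/283 = -1982/283 ≈ -7.0035)
V(j) = 1/16 (V(j) = (-½)⁴ = 1/16)
(P(-18) + V(-17))/(M(-5) + t) = (21 + 1/16)/(-20 - 1982/283) = 337/(16*(-7642/283)) = (337/16)*(-283/7642) = -95371/122272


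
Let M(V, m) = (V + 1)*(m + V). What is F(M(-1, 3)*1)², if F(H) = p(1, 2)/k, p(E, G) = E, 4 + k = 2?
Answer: ¼ ≈ 0.25000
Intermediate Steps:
k = -2 (k = -4 + 2 = -2)
M(V, m) = (1 + V)*(V + m)
F(H) = -½ (F(H) = 1/(-2) = 1*(-½) = -½)
F(M(-1, 3)*1)² = (-½)² = ¼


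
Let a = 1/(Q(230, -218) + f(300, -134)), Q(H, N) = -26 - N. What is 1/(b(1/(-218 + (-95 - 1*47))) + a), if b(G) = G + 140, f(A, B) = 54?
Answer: 14760/2066419 ≈ 0.0071428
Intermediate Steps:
b(G) = 140 + G
a = 1/246 (a = 1/((-26 - 1*(-218)) + 54) = 1/((-26 + 218) + 54) = 1/(192 + 54) = 1/246 ≈ 0.0040650)
1/(b(1/(-218 + (-95 - 1*47))) + a) = 1/((140 + 1/(-218 + (-95 - 1*47))) + 1/246) = 1/((140 + 1/(-218 + (-95 - 47))) + 1/246) = 1/((140 + 1/(-218 - 142)) + 1/246) = 1/((140 + 1/(-360)) + 1/246) = 1/((140 - 1/360) + 1/246) = 1/(50399/360 + 1/246) = 1/(2066419/14760) = 14760/2066419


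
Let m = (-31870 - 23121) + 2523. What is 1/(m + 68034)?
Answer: 1/15566 ≈ 6.4243e-5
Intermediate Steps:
m = -52468 (m = -54991 + 2523 = -52468)
1/(m + 68034) = 1/(-52468 + 68034) = 1/15566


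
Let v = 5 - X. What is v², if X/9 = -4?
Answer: 1681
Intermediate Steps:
X = -36 (X = 9*(-4) = -36)
v = 41 (v = 5 - 1*(-36) = 5 + 36 = 41)
v² = 41² = 1681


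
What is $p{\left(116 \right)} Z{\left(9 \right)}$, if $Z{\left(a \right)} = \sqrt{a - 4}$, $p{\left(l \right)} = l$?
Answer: $116 \sqrt{5} \approx 259.38$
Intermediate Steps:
$Z{\left(a \right)} = \sqrt{-4 + a}$
$p{\left(116 \right)} Z{\left(9 \right)} = 116 \sqrt{-4 + 9} = 116 \sqrt{5}$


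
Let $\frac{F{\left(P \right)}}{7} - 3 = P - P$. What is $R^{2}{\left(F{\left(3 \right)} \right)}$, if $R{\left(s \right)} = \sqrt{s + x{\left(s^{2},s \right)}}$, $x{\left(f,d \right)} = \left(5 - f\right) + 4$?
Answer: $-411$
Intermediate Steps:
$x{\left(f,d \right)} = 9 - f$
$F{\left(P \right)} = 21$ ($F{\left(P \right)} = 21 + 7 \left(P - P\right) = 21 + 7 \cdot 0 = 21 + 0 = 21$)
$R{\left(s \right)} = \sqrt{9 + s - s^{2}}$ ($R{\left(s \right)} = \sqrt{s - \left(-9 + s^{2}\right)} = \sqrt{9 + s - s^{2}}$)
$R^{2}{\left(F{\left(3 \right)} \right)} = \left(\sqrt{9 + 21 - 21^{2}}\right)^{2} = \left(\sqrt{9 + 21 - 441}\right)^{2} = \left(\sqrt{-411}\right)^{2} = \left(i \sqrt{411}\right)^{2} = -411$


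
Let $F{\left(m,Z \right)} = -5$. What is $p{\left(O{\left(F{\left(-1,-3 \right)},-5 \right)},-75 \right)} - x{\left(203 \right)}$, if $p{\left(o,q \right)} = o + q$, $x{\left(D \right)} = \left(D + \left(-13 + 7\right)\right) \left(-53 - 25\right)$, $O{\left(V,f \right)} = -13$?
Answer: $15278$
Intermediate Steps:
$x{\left(D \right)} = 468 - 78 D$ ($x{\left(D \right)} = \left(D - 6\right) \left(-78\right) = \left(-6 + D\right) \left(-78\right) = 468 - 78 D$)
$p{\left(O{\left(F{\left(-1,-3 \right)},-5 \right)},-75 \right)} - x{\left(203 \right)} = \left(-13 - 75\right) - \left(468 - 15834\right) = -88 - \left(468 - 15834\right) = -88 - -15366 = -88 + 15366 = 15278$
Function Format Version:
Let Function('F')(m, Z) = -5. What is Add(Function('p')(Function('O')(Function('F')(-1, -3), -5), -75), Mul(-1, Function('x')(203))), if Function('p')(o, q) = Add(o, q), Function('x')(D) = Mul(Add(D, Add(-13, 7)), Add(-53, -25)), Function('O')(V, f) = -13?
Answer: 15278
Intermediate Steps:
Function('x')(D) = Add(468, Mul(-78, D)) (Function('x')(D) = Mul(Add(D, -6), -78) = Mul(Add(-6, D), -78) = Add(468, Mul(-78, D)))
Add(Function('p')(Function('O')(Function('F')(-1, -3), -5), -75), Mul(-1, Function('x')(203))) = Add(Add(-13, -75), Mul(-1, Add(468, Mul(-78, 203)))) = Add(-88, Mul(-1, Add(468, -15834))) = Add(-88, Mul(-1, -15366)) = Add(-88, 15366) = 15278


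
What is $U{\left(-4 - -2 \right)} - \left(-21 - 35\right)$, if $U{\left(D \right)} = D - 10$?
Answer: $44$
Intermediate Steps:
$U{\left(D \right)} = -10 + D$
$U{\left(-4 - -2 \right)} - \left(-21 - 35\right) = \left(-10 - 2\right) - \left(-21 - 35\right) = \left(-10 + \left(-4 + 2\right)\right) - -56 = \left(-10 - 2\right) + 56 = -12 + 56 = 44$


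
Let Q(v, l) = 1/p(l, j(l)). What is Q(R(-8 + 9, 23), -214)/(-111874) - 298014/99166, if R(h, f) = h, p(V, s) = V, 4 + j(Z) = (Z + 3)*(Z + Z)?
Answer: -3567381901669/1187068387988 ≈ -3.0052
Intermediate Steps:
j(Z) = -4 + 2*Z*(3 + Z) (j(Z) = -4 + (Z + 3)*(Z + Z) = -4 + (3 + Z)*(2*Z) = -4 + 2*Z*(3 + Z))
Q(v, l) = 1/l
Q(R(-8 + 9, 23), -214)/(-111874) - 298014/99166 = 1/(-214*(-111874)) - 298014/99166 = -1/214*(-1/111874) - 298014*1/99166 = 1/23941036 - 149007/49583 = -3567381901669/1187068387988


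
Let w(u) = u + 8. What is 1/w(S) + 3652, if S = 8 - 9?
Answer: 25565/7 ≈ 3652.1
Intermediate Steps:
S = -1
w(u) = 8 + u
1/w(S) + 3652 = 1/(8 - 1) + 3652 = 1/7 + 3652 = 25565/7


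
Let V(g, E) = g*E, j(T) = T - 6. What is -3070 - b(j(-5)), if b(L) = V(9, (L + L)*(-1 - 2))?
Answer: -3664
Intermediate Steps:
j(T) = -6 + T
V(g, E) = E*g
b(L) = -54*L (b(L) = ((L + L)*(-1 - 2))*9 = ((2*L)*(-3))*9 = -6*L*9 = -54*L)
-3070 - b(j(-5)) = -3070 - (-54)*(-6 - 5) = -3070 - (-54)*(-11) = -3070 - 1*594 = -3070 - 594 = -3664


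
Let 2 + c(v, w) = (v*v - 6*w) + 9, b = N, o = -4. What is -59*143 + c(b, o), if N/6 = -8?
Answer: -6102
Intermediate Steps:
N = -48 (N = 6*(-8) = -48)
b = -48
c(v, w) = 7 + v**2 - 6*w (c(v, w) = -2 + ((v*v - 6*w) + 9) = -2 + ((v**2 - 6*w) + 9) = -2 + (9 + v**2 - 6*w) = 7 + v**2 - 6*w)
-59*143 + c(b, o) = -59*143 + (7 + (-48)**2 - 6*(-4)) = -8437 + (7 + 2304 + 24) = -8437 + 2335 = -6102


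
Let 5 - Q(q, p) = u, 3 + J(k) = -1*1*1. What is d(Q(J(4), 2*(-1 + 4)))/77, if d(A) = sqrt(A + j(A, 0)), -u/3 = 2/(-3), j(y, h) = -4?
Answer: I/77 ≈ 0.012987*I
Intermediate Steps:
J(k) = -4 (J(k) = -3 - 1*1*1 = -3 - 1*1 = -3 - 1 = -4)
u = 2 (u = -6/(-3) = -6*(-1)/3 = -3*(-2/3) = 2)
Q(q, p) = 3 (Q(q, p) = 5 - 1*2 = 5 - 2 = 3)
d(A) = sqrt(-4 + A) (d(A) = sqrt(A - 4) = sqrt(-4 + A))
d(Q(J(4), 2*(-1 + 4)))/77 = sqrt(-4 + 3)/77 = sqrt(-1)*(1/77) = I*(1/77) = I/77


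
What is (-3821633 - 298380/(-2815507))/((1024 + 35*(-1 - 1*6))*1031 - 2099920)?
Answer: 10759834164551/3651067827897 ≈ 2.9470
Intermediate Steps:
(-3821633 - 298380/(-2815507))/((1024 + 35*(-1 - 1*6))*1031 - 2099920) = (-3821633 - 298380*(-1/2815507))/((1024 + 35*(-1 - 6))*1031 - 2099920) = (-3821633 + 298380/2815507)/((1024 + 35*(-7))*1031 - 2099920) = -10759834164551/(2815507*((1024 - 245)*1031 - 2099920)) = -10759834164551/(2815507*(779*1031 - 2099920)) = -10759834164551/(2815507*(803149 - 2099920)) = -10759834164551/2815507/(-1296771) = -10759834164551/2815507*(-1/1296771) = 10759834164551/3651067827897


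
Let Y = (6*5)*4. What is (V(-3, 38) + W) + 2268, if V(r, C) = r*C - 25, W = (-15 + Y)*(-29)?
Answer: -916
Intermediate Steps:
Y = 120 (Y = 30*4 = 120)
W = -3045 (W = (-15 + 120)*(-29) = 105*(-29) = -3045)
V(r, C) = -25 + C*r (V(r, C) = C*r - 25 = -25 + C*r)
(V(-3, 38) + W) + 2268 = ((-25 + 38*(-3)) - 3045) + 2268 = ((-25 - 114) - 3045) + 2268 = (-139 - 3045) + 2268 = -3184 + 2268 = -916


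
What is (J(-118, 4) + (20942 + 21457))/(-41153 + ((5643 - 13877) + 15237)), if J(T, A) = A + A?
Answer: -42407/34150 ≈ -1.2418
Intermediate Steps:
J(T, A) = 2*A
(J(-118, 4) + (20942 + 21457))/(-41153 + ((5643 - 13877) + 15237)) = (2*4 + (20942 + 21457))/(-41153 + ((5643 - 13877) + 15237)) = (8 + 42399)/(-41153 + (-8234 + 15237)) = 42407/(-41153 + 7003) = 42407/(-34150) = 42407*(-1/34150) = -42407/34150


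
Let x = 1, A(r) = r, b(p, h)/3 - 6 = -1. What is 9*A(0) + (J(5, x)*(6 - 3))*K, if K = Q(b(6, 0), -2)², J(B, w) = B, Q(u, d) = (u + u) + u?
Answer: 30375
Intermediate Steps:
b(p, h) = 15 (b(p, h) = 18 + 3*(-1) = 18 - 3 = 15)
Q(u, d) = 3*u (Q(u, d) = 2*u + u = 3*u)
K = 2025 (K = (3*15)² = 45² = 2025)
9*A(0) + (J(5, x)*(6 - 3))*K = 9*0 + (5*(6 - 3))*2025 = 0 + (5*3)*2025 = 0 + 15*2025 = 0 + 30375 = 30375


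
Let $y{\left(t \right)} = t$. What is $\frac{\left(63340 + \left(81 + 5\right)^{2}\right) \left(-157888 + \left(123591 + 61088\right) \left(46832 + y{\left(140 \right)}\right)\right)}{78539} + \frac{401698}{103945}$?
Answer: $\frac{63781211348949991222}{8163736355} \approx 7.8127 \cdot 10^{9}$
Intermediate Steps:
$\frac{\left(63340 + \left(81 + 5\right)^{2}\right) \left(-157888 + \left(123591 + 61088\right) \left(46832 + y{\left(140 \right)}\right)\right)}{78539} + \frac{401698}{103945} = \frac{\left(63340 + \left(81 + 5\right)^{2}\right) \left(-157888 + \left(123591 + 61088\right) \left(46832 + 140\right)\right)}{78539} + \frac{401698}{103945} = \left(63340 + 86^{2}\right) \left(-157888 + 184679 \cdot 46972\right) \frac{1}{78539} + 401698 \cdot \frac{1}{103945} = \left(63340 + 7396\right) \left(-157888 + 8674741988\right) \frac{1}{78539} + \frac{401698}{103945} = 70736 \cdot 8674584100 \cdot \frac{1}{78539} + \frac{401698}{103945} = 613605380897600 \cdot \frac{1}{78539} + \frac{401698}{103945} = \frac{613605380897600}{78539} + \frac{401698}{103945} = \frac{63781211348949991222}{8163736355}$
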